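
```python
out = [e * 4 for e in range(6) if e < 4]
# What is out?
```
Trace:
  e=0
  e=1
  e=2
  e=3
  e=4
  e=5
  out=[0, 4, 8, 12]

Final answer: [0, 4, 8, 12]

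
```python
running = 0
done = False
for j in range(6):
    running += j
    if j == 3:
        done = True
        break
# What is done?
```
Trace:
  running=0
  running=0, done=False
  running=0, done=False, j=0
  running=1, done=False, j=1
  running=3, done=False, j=2
  running=6, done=True, j=3

Final answer: True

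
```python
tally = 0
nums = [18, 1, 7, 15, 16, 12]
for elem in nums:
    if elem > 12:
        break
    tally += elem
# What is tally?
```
Trace:
  tally=0
  tally=0, elem=18

Final answer: 0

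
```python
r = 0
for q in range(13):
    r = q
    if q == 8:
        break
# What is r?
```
Trace:
  r=0
  r=0, q=0
  r=1, q=1
  r=2, q=2
  r=3, q=3
  r=4, q=4
  r=5, q=5
  r=6, q=6
  r=7, q=7
  r=8, q=8

Final answer: 8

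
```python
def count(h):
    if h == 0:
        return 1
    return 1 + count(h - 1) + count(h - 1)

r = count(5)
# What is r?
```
Call trace (a repeated sub-call is expanded the first time; later identical calls just restate its return value):
count(h=5)
  count(h=4)
    count(h=3)
      count(h=2)
        count(h=1)
          count(h=0)
          -> return 1
          count(h=0)
          -> return 1
        -> return 3
        count(h=1) -> return 3  (same call as traced above)
      -> return 7
      count(h=2) -> return 7  (same call as traced above)
    -> return 15
    count(h=3) -> return 15  (same call as traced above)
  -> return 31
  count(h=4) -> return 31  (same call as traced above)
-> return 63

Final answer: 63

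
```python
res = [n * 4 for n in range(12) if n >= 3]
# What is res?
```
Trace:
  n=0
  n=1
  n=2
  n=3
  n=4
  n=5
  n=6
  n=7
  n=8
  n=9
  n=10
  n=11
  res=[12, 16, 20, 24, 28, 32, 36, 40, 44]

Final answer: [12, 16, 20, 24, 28, 32, 36, 40, 44]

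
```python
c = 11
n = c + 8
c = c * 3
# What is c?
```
Trace:
  c=11
  c=11, n=19
  c=33, n=19

Final answer: 33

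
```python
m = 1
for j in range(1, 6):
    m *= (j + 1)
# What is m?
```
Trace:
  m=1
  m=2, j=1
  m=6, j=2
  m=24, j=3
  m=120, j=4
  m=720, j=5

Final answer: 720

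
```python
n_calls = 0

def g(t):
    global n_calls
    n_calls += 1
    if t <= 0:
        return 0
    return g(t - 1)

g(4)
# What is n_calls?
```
Call trace:
g(t=4)
  g(t=3)
    g(t=2)
      g(t=1)
        g(t=0)
        -> return 0
      -> return 0
    -> return 0
  -> return 0
-> return 0

n_calls is incremented once per call. g is entered once for each t = 4, 3, 2, 1, 0 (the t <= 0 call returns without recursing), i.e. 4 + 1 calls.
n_calls = 5

Final answer: 5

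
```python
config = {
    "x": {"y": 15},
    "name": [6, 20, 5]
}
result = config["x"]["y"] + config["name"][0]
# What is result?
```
Trace:
  config={'x': {'y': 15}, 'name': [6, 20, 5]}
  config={'x': {'y': 15}, 'name': [6, 20, 5]}, result=21

Final answer: 21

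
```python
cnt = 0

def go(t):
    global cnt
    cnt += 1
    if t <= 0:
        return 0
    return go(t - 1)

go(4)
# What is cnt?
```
Call trace:
go(t=4)
  go(t=3)
    go(t=2)
      go(t=1)
        go(t=0)
        -> return 0
      -> return 0
    -> return 0
  -> return 0
-> return 0

cnt is incremented once per call. go is entered once for each t = 4, 3, 2, 1, 0 (the t <= 0 call returns without recursing), i.e. 4 + 1 calls.
cnt = 5

Final answer: 5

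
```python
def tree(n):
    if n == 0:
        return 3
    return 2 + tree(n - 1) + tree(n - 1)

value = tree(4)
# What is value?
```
Call trace (a repeated sub-call is expanded the first time; later identical calls just restate its return value):
tree(n=4)
  tree(n=3)
    tree(n=2)
      tree(n=1)
        tree(n=0)
        -> return 3
        tree(n=0)
        -> return 3
      -> return 8
      tree(n=1) -> return 8  (same call as traced above)
    -> return 18
    tree(n=2) -> return 18  (same call as traced above)
  -> return 38
  tree(n=3) -> return 38  (same call as traced above)
-> return 78

Final answer: 78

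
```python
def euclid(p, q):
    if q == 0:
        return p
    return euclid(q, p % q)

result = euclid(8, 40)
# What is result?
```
Call trace:
euclid(p=8, q=40)
  euclid(p=40, q=8)
    euclid(p=8, q=0)
    -> return 8
  -> return 8
-> return 8

Final answer: 8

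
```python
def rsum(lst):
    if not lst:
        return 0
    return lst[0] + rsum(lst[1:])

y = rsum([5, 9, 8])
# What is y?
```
Call trace:
rsum(lst=[5, 9, 8])
  rsum(lst=[9, 8])
    rsum(lst=[8])
      rsum(lst=[])
      -> return 0
    -> return 8
  -> return 17
-> return 22

Final answer: 22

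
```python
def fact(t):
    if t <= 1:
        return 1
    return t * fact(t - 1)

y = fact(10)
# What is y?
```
Call trace:
fact(t=10)
  fact(t=9)
    fact(t=8)
      fact(t=7)
        fact(t=6)
          fact(t=5)
            fact(t=4)
              fact(t=3)
                fact(t=2)
                  fact(t=1)
                  -> return 1
                -> return 2
              -> return 6
            -> return 24
          -> return 120
        -> return 720
      -> return 5040
    -> return 40320
  -> return 362880
-> return 3628800

Final answer: 3628800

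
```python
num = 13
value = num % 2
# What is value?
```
Trace:
  num=13
  num=13, value=1

Final answer: 1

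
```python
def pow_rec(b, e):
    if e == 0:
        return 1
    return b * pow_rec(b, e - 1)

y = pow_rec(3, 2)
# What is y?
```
Call trace:
pow_rec(b=3, e=2)
  pow_rec(b=3, e=1)
    pow_rec(b=3, e=0)
    -> return 1
  -> return 3
-> return 9

Final answer: 9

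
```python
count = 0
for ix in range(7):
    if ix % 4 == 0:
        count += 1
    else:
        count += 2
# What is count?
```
Trace:
  count=0
  count=1, ix=0
  count=3, ix=1
  count=5, ix=2
  count=7, ix=3
  count=8, ix=4
  count=10, ix=5
  count=12, ix=6

Final answer: 12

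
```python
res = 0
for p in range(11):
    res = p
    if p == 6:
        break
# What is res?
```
Trace:
  res=0
  res=0, p=0
  res=1, p=1
  res=2, p=2
  res=3, p=3
  res=4, p=4
  res=5, p=5
  res=6, p=6

Final answer: 6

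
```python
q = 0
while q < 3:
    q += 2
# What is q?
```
Trace:
  q=0
  q=2
  q=4

Final answer: 4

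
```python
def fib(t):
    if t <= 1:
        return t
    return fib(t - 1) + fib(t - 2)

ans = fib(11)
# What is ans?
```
Call trace (a repeated sub-call is expanded the first time; later identical calls just restate its return value):
fib(t=11)
  fib(t=10)
    fib(t=9)
      fib(t=8)
        fib(t=7)
          fib(t=6)
            fib(t=5)
              fib(t=4)
                fib(t=3)
                  fib(t=2)
                    fib(t=1)
                    -> return 1
                    fib(t=0)
                    -> return 0
                  -> return 1
                  fib(t=1)
                  -> return 1
                -> return 2
                fib(t=2) -> return 1  (same call as traced above)
              -> return 3
              fib(t=3) -> return 2  (same call as traced above)
            -> return 5
            fib(t=4) -> return 3  (same call as traced above)
          -> return 8
          fib(t=5) -> return 5  (same call as traced above)
        -> return 13
        fib(t=6) -> return 8  (same call as traced above)
      -> return 21
      fib(t=7) -> return 13  (same call as traced above)
    -> return 34
    fib(t=8) -> return 21  (same call as traced above)
  -> return 55
  fib(t=9) -> return 34  (same call as traced above)
-> return 89

Final answer: 89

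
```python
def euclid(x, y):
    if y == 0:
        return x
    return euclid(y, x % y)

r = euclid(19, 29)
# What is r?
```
Call trace:
euclid(x=19, y=29)
  euclid(x=29, y=19)
    euclid(x=19, y=10)
      euclid(x=10, y=9)
        euclid(x=9, y=1)
          euclid(x=1, y=0)
          -> return 1
        -> return 1
      -> return 1
    -> return 1
  -> return 1
-> return 1

Final answer: 1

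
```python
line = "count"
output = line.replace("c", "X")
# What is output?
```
Trace:
  line='count'
  line='count', output='Xount'

Final answer: 'Xount'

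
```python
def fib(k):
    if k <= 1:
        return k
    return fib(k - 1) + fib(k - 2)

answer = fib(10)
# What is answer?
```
Call trace (a repeated sub-call is expanded the first time; later identical calls just restate its return value):
fib(k=10)
  fib(k=9)
    fib(k=8)
      fib(k=7)
        fib(k=6)
          fib(k=5)
            fib(k=4)
              fib(k=3)
                fib(k=2)
                  fib(k=1)
                  -> return 1
                  fib(k=0)
                  -> return 0
                -> return 1
                fib(k=1)
                -> return 1
              -> return 2
              fib(k=2) -> return 1  (same call as traced above)
            -> return 3
            fib(k=3) -> return 2  (same call as traced above)
          -> return 5
          fib(k=4) -> return 3  (same call as traced above)
        -> return 8
        fib(k=5) -> return 5  (same call as traced above)
      -> return 13
      fib(k=6) -> return 8  (same call as traced above)
    -> return 21
    fib(k=7) -> return 13  (same call as traced above)
  -> return 34
  fib(k=8) -> return 21  (same call as traced above)
-> return 55

Final answer: 55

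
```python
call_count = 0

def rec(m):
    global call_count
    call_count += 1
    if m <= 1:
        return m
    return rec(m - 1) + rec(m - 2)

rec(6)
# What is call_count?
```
Call trace (a repeated sub-call is expanded the first time; later identical calls just restate its return value):
rec(m=6)
  rec(m=5)
    rec(m=4)
      rec(m=3)
        rec(m=2)
          rec(m=1)
          -> return 1
          rec(m=0)
          -> return 0
        -> return 1
        rec(m=1)
        -> return 1
      -> return 2
      rec(m=2) -> return 1  (same call as traced above)
    -> return 3
    rec(m=3) -> return 2  (same call as traced above)
  -> return 5
  rec(m=4) -> return 3  (same call as traced above)
-> return 8

call_count is incremented once per call, so count the calls in each subtree. Let C(m) = number of calls made by rec(m).
C(0) = C(1) = 1 (base case, no recursion); C(m) = 1 + C(m - 1) + C(m - 2) otherwise.
C(2) = 1 + C(1) + C(0) = 1 + 1 + 1 = 3
C(3) = 1 + C(2) + C(1) = 1 + 3 + 1 = 5
C(4) = 1 + C(3) + C(2) = 1 + 5 + 3 = 9
C(5) = 1 + C(4) + C(3) = 1 + 9 + 5 = 15
C(6) = 1 + C(5) + C(4) = 1 + 15 + 9 = 25
call_count = C(6) = 25

Final answer: 25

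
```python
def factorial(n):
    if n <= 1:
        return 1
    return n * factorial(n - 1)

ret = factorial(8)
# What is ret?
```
Call trace:
factorial(n=8)
  factorial(n=7)
    factorial(n=6)
      factorial(n=5)
        factorial(n=4)
          factorial(n=3)
            factorial(n=2)
              factorial(n=1)
              -> return 1
            -> return 2
          -> return 6
        -> return 24
      -> return 120
    -> return 720
  -> return 5040
-> return 40320

Final answer: 40320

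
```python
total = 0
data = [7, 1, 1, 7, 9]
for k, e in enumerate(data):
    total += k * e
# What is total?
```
Trace:
  total=0
  total=0, k=0, e=7
  total=1, k=1, e=1
  total=3, k=2, e=1
  total=24, k=3, e=7
  total=60, k=4, e=9

Final answer: 60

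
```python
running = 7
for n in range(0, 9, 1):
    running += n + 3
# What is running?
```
Trace:
  running=7
  running=10, n=0
  running=14, n=1
  running=19, n=2
  running=25, n=3
  running=32, n=4
  running=40, n=5
  running=49, n=6
  running=59, n=7
  running=70, n=8

Final answer: 70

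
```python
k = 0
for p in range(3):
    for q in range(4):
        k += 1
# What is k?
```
Trace:
  k=0
  k=1, p=0, q=0
  k=2, p=0, q=1
  k=3, p=0, q=2
  k=4, p=0, q=3
  k=5, p=1, q=0
  k=6, p=1, q=1
  k=7, p=1, q=2
  k=8, p=1, q=3
  k=9, p=2, q=0
  k=10, p=2, q=1
  k=11, p=2, q=2
  k=12, p=2, q=3

Final answer: 12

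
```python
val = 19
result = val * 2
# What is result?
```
Trace:
  val=19
  val=19, result=38

Final answer: 38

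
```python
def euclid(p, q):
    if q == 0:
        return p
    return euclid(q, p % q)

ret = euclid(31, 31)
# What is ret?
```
Call trace:
euclid(p=31, q=31)
  euclid(p=31, q=0)
  -> return 31
-> return 31

Final answer: 31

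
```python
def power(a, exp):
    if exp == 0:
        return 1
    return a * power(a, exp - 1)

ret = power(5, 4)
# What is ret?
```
Call trace:
power(a=5, exp=4)
  power(a=5, exp=3)
    power(a=5, exp=2)
      power(a=5, exp=1)
        power(a=5, exp=0)
        -> return 1
      -> return 5
    -> return 25
  -> return 125
-> return 625

Final answer: 625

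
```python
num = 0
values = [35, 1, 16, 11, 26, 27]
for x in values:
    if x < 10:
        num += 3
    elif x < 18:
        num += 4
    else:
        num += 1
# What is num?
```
Trace:
  num=0
  num=1, x=35
  num=4, x=1
  num=8, x=16
  num=12, x=11
  num=13, x=26
  num=14, x=27

Final answer: 14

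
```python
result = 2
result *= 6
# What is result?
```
Trace:
  result=2
  result=12

Final answer: 12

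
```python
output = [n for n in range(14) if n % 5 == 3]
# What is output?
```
Trace:
  n=0
  n=1
  n=2
  n=3
  n=4
  n=5
  n=6
  n=7
  n=8
  n=9
  n=10
  n=11
  n=12
  n=13
  output=[3, 8, 13]

Final answer: [3, 8, 13]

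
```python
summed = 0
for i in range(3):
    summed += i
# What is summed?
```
Trace:
  summed=0
  summed=0, i=0
  summed=1, i=1
  summed=3, i=2

Final answer: 3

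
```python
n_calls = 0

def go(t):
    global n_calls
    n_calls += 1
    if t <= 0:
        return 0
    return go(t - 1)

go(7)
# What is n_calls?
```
Call trace:
go(t=7)
  go(t=6)
    go(t=5)
      go(t=4)
        go(t=3)
          go(t=2)
            go(t=1)
              go(t=0)
              -> return 0
            -> return 0
          -> return 0
        -> return 0
      -> return 0
    -> return 0
  -> return 0
-> return 0

n_calls is incremented once per call. go is entered once for each t = 7, 6, 5, 4, 3, 2, 1, 0 (the t <= 0 call returns without recursing), i.e. 7 + 1 calls.
n_calls = 8

Final answer: 8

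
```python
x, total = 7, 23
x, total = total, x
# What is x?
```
Trace:
  x=7, total=23
  x=23, total=7

Final answer: 23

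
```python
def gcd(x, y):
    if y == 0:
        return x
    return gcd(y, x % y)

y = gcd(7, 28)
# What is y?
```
Call trace:
gcd(x=7, y=28)
  gcd(x=28, y=7)
    gcd(x=7, y=0)
    -> return 7
  -> return 7
-> return 7

Final answer: 7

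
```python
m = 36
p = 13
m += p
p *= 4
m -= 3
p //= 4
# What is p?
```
Trace:
  m=36
  m=36, p=13
  m=49, p=13
  m=49, p=52
  m=46, p=52
  m=46, p=13

Final answer: 13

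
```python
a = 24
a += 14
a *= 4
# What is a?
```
Trace:
  a=24
  a=38
  a=152

Final answer: 152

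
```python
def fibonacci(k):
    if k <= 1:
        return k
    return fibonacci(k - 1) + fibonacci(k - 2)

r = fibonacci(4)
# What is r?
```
Call trace (a repeated sub-call is expanded the first time; later identical calls just restate its return value):
fibonacci(k=4)
  fibonacci(k=3)
    fibonacci(k=2)
      fibonacci(k=1)
      -> return 1
      fibonacci(k=0)
      -> return 0
    -> return 1
    fibonacci(k=1)
    -> return 1
  -> return 2
  fibonacci(k=2) -> return 1  (same call as traced above)
-> return 3

Final answer: 3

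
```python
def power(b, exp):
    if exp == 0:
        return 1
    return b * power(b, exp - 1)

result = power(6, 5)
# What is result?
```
Call trace:
power(b=6, exp=5)
  power(b=6, exp=4)
    power(b=6, exp=3)
      power(b=6, exp=2)
        power(b=6, exp=1)
          power(b=6, exp=0)
          -> return 1
        -> return 6
      -> return 36
    -> return 216
  -> return 1296
-> return 7776

Final answer: 7776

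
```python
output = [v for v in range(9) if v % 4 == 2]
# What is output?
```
Trace:
  v=0
  v=1
  v=2
  v=3
  v=4
  v=5
  v=6
  v=7
  v=8
  output=[2, 6]

Final answer: [2, 6]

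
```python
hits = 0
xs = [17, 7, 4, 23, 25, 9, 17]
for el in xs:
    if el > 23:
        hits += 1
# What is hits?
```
Trace:
  hits=0
  hits=0, el=17
  hits=0, el=7
  hits=0, el=4
  hits=0, el=23
  hits=1, el=25
  hits=1, el=9
  hits=1, el=17

Final answer: 1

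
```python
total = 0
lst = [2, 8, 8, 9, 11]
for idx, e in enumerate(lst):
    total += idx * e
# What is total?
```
Trace:
  total=0
  total=0, idx=0, e=2
  total=8, idx=1, e=8
  total=24, idx=2, e=8
  total=51, idx=3, e=9
  total=95, idx=4, e=11

Final answer: 95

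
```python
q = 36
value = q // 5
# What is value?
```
Trace:
  q=36
  q=36, value=7

Final answer: 7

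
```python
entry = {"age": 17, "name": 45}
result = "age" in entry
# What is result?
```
Trace:
  entry={'age': 17, 'name': 45}
  entry={'age': 17, 'name': 45}, result=True

Final answer: True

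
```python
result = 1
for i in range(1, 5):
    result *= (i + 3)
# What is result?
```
Trace:
  result=1
  result=4, i=1
  result=20, i=2
  result=120, i=3
  result=840, i=4

Final answer: 840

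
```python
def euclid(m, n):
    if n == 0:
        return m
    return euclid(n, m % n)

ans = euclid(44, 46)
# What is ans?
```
Call trace:
euclid(m=44, n=46)
  euclid(m=46, n=44)
    euclid(m=44, n=2)
      euclid(m=2, n=0)
      -> return 2
    -> return 2
  -> return 2
-> return 2

Final answer: 2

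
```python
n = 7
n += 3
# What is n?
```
Trace:
  n=7
  n=10

Final answer: 10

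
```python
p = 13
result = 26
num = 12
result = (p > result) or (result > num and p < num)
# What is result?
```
Trace:
  p=13
  p=13, result=26
  p=13, result=26, num=12
  p=13, result=False, num=12

Final answer: False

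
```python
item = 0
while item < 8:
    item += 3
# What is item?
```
Trace:
  item=0
  item=3
  item=6
  item=9

Final answer: 9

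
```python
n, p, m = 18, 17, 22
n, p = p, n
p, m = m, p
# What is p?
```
Trace:
  n=18, p=17, m=22
  n=17, p=18, m=22
  n=17, p=22, m=18

Final answer: 22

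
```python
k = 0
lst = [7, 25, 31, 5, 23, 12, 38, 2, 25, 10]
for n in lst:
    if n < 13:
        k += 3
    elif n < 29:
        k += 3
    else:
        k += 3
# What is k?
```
Trace:
  k=0
  k=3, n=7
  k=6, n=25
  k=9, n=31
  k=12, n=5
  k=15, n=23
  k=18, n=12
  k=21, n=38
  k=24, n=2
  k=27, n=25
  k=30, n=10

Final answer: 30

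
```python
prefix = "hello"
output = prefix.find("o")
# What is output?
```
Trace:
  prefix='hello'
  prefix='hello', output=4

Final answer: 4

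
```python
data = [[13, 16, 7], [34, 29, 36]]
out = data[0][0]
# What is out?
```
Trace:
  data=[[13, 16, 7], [34, 29, 36]]
  data=[[13, 16, 7], [34, 29, 36]], out=13

Final answer: 13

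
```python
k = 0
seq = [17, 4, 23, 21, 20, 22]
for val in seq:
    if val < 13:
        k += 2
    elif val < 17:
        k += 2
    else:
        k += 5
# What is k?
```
Trace:
  k=0
  k=5, val=17
  k=7, val=4
  k=12, val=23
  k=17, val=21
  k=22, val=20
  k=27, val=22

Final answer: 27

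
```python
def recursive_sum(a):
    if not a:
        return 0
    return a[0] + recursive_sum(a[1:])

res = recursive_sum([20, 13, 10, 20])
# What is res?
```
Call trace:
recursive_sum(a=[20, 13, 10, 20])
  recursive_sum(a=[13, 10, 20])
    recursive_sum(a=[10, 20])
      recursive_sum(a=[20])
        recursive_sum(a=[])
        -> return 0
      -> return 20
    -> return 30
  -> return 43
-> return 63

Final answer: 63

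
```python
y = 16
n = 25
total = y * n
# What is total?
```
Trace:
  y=16
  y=16, n=25
  y=16, n=25, total=400

Final answer: 400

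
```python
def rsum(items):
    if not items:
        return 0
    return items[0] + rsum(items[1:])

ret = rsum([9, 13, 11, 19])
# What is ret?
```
Call trace:
rsum(items=[9, 13, 11, 19])
  rsum(items=[13, 11, 19])
    rsum(items=[11, 19])
      rsum(items=[19])
        rsum(items=[])
        -> return 0
      -> return 19
    -> return 30
  -> return 43
-> return 52

Final answer: 52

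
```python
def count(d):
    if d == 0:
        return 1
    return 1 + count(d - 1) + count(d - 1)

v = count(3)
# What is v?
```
Call trace (a repeated sub-call is expanded the first time; later identical calls just restate its return value):
count(d=3)
  count(d=2)
    count(d=1)
      count(d=0)
      -> return 1
      count(d=0)
      -> return 1
    -> return 3
    count(d=1) -> return 3  (same call as traced above)
  -> return 7
  count(d=2) -> return 7  (same call as traced above)
-> return 15

Final answer: 15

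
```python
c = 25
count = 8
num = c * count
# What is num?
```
Trace:
  c=25
  c=25, count=8
  c=25, count=8, num=200

Final answer: 200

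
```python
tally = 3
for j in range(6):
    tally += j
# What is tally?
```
Trace:
  tally=3
  tally=3, j=0
  tally=4, j=1
  tally=6, j=2
  tally=9, j=3
  tally=13, j=4
  tally=18, j=5

Final answer: 18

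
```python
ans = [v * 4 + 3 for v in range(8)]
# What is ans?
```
Trace:
  v=0
  v=1
  v=2
  v=3
  v=4
  v=5
  v=6
  v=7
  ans=[3, 7, 11, 15, 19, 23, 27, 31]

Final answer: [3, 7, 11, 15, 19, 23, 27, 31]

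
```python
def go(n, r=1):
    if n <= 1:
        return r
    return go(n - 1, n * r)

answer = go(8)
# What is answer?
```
Call trace:
go(n=8, r=1)
  go(n=7, r=8)
    go(n=6, r=56)
      go(n=5, r=336)
        go(n=4, r=1680)
          go(n=3, r=6720)
            go(n=2, r=20160)
              go(n=1, r=40320)
              -> return 40320
            -> return 40320
          -> return 40320
        -> return 40320
      -> return 40320
    -> return 40320
  -> return 40320
-> return 40320

Final answer: 40320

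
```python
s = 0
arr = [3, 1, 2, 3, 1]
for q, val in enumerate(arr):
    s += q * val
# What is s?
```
Trace:
  s=0
  s=0, q=0, val=3
  s=1, q=1, val=1
  s=5, q=2, val=2
  s=14, q=3, val=3
  s=18, q=4, val=1

Final answer: 18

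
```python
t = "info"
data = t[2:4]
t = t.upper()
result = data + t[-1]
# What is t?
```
Trace:
  t='info'
  t='info', data='fo'
  t='INFO', data='fo'
  t='INFO', data='fo', result='foO'

Final answer: 'INFO'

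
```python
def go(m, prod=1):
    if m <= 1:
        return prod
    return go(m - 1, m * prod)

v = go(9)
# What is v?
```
Call trace:
go(m=9, prod=1)
  go(m=8, prod=9)
    go(m=7, prod=72)
      go(m=6, prod=504)
        go(m=5, prod=3024)
          go(m=4, prod=15120)
            go(m=3, prod=60480)
              go(m=2, prod=181440)
                go(m=1, prod=362880)
                -> return 362880
              -> return 362880
            -> return 362880
          -> return 362880
        -> return 362880
      -> return 362880
    -> return 362880
  -> return 362880
-> return 362880

Final answer: 362880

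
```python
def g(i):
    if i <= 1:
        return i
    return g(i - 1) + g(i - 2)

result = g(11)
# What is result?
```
Call trace (a repeated sub-call is expanded the first time; later identical calls just restate its return value):
g(i=11)
  g(i=10)
    g(i=9)
      g(i=8)
        g(i=7)
          g(i=6)
            g(i=5)
              g(i=4)
                g(i=3)
                  g(i=2)
                    g(i=1)
                    -> return 1
                    g(i=0)
                    -> return 0
                  -> return 1
                  g(i=1)
                  -> return 1
                -> return 2
                g(i=2) -> return 1  (same call as traced above)
              -> return 3
              g(i=3) -> return 2  (same call as traced above)
            -> return 5
            g(i=4) -> return 3  (same call as traced above)
          -> return 8
          g(i=5) -> return 5  (same call as traced above)
        -> return 13
        g(i=6) -> return 8  (same call as traced above)
      -> return 21
      g(i=7) -> return 13  (same call as traced above)
    -> return 34
    g(i=8) -> return 21  (same call as traced above)
  -> return 55
  g(i=9) -> return 34  (same call as traced above)
-> return 89

Final answer: 89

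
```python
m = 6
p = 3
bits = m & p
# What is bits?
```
Trace:
  m=6
  m=6, p=3
  m=6, p=3, bits=2

Final answer: 2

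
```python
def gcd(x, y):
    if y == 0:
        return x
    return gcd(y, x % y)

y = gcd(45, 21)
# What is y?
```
Call trace:
gcd(x=45, y=21)
  gcd(x=21, y=3)
    gcd(x=3, y=0)
    -> return 3
  -> return 3
-> return 3

Final answer: 3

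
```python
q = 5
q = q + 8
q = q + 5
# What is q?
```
Trace:
  q=5
  q=13
  q=18

Final answer: 18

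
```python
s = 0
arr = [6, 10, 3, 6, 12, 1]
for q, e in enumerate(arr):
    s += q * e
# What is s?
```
Trace:
  s=0
  s=0, q=0, e=6
  s=10, q=1, e=10
  s=16, q=2, e=3
  s=34, q=3, e=6
  s=82, q=4, e=12
  s=87, q=5, e=1

Final answer: 87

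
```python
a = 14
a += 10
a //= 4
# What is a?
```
Trace:
  a=14
  a=24
  a=6

Final answer: 6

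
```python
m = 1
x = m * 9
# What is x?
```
Trace:
  m=1
  m=1, x=9

Final answer: 9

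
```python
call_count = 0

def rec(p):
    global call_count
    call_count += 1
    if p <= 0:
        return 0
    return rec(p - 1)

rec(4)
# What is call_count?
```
Call trace:
rec(p=4)
  rec(p=3)
    rec(p=2)
      rec(p=1)
        rec(p=0)
        -> return 0
      -> return 0
    -> return 0
  -> return 0
-> return 0

call_count is incremented once per call. rec is entered once for each p = 4, 3, 2, 1, 0 (the p <= 0 call returns without recursing), i.e. 4 + 1 calls.
call_count = 5

Final answer: 5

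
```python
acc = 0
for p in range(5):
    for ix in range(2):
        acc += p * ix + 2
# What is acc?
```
Trace:
  acc=0
  acc=2, p=0, ix=0
  acc=4, p=0, ix=1
  acc=6, p=1, ix=0
  acc=9, p=1, ix=1
  acc=11, p=2, ix=0
  acc=15, p=2, ix=1
  acc=17, p=3, ix=0
  acc=22, p=3, ix=1
  acc=24, p=4, ix=0
  acc=30, p=4, ix=1

Final answer: 30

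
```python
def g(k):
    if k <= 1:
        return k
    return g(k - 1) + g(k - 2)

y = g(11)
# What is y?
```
Call trace (a repeated sub-call is expanded the first time; later identical calls just restate its return value):
g(k=11)
  g(k=10)
    g(k=9)
      g(k=8)
        g(k=7)
          g(k=6)
            g(k=5)
              g(k=4)
                g(k=3)
                  g(k=2)
                    g(k=1)
                    -> return 1
                    g(k=0)
                    -> return 0
                  -> return 1
                  g(k=1)
                  -> return 1
                -> return 2
                g(k=2) -> return 1  (same call as traced above)
              -> return 3
              g(k=3) -> return 2  (same call as traced above)
            -> return 5
            g(k=4) -> return 3  (same call as traced above)
          -> return 8
          g(k=5) -> return 5  (same call as traced above)
        -> return 13
        g(k=6) -> return 8  (same call as traced above)
      -> return 21
      g(k=7) -> return 13  (same call as traced above)
    -> return 34
    g(k=8) -> return 21  (same call as traced above)
  -> return 55
  g(k=9) -> return 34  (same call as traced above)
-> return 89

Final answer: 89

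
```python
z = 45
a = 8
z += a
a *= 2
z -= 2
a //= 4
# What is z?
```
Trace:
  z=45
  z=45, a=8
  z=53, a=8
  z=53, a=16
  z=51, a=16
  z=51, a=4

Final answer: 51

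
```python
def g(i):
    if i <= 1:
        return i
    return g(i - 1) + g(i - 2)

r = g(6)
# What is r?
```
Call trace (a repeated sub-call is expanded the first time; later identical calls just restate its return value):
g(i=6)
  g(i=5)
    g(i=4)
      g(i=3)
        g(i=2)
          g(i=1)
          -> return 1
          g(i=0)
          -> return 0
        -> return 1
        g(i=1)
        -> return 1
      -> return 2
      g(i=2) -> return 1  (same call as traced above)
    -> return 3
    g(i=3) -> return 2  (same call as traced above)
  -> return 5
  g(i=4) -> return 3  (same call as traced above)
-> return 8

Final answer: 8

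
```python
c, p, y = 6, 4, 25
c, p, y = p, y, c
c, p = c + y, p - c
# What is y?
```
Trace:
  c=6, p=4, y=25
  c=4, p=25, y=6
  c=10, p=21, y=6

Final answer: 6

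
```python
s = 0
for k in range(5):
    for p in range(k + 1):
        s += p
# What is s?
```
Trace:
  s=0
  s=0, k=0, p=0
  s=0, k=1, p=0
  s=1, k=1, p=1
  s=1, k=2, p=0
  s=2, k=2, p=1
  s=4, k=2, p=2
  s=4, k=3, p=0
  s=5, k=3, p=1
  s=7, k=3, p=2
  s=10, k=3, p=3
  s=10, k=4, p=0
  s=11, k=4, p=1
  s=13, k=4, p=2
  s=16, k=4, p=3
  s=20, k=4, p=4

Final answer: 20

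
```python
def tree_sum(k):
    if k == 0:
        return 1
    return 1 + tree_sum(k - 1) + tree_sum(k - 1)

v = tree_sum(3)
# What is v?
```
Call trace (a repeated sub-call is expanded the first time; later identical calls just restate its return value):
tree_sum(k=3)
  tree_sum(k=2)
    tree_sum(k=1)
      tree_sum(k=0)
      -> return 1
      tree_sum(k=0)
      -> return 1
    -> return 3
    tree_sum(k=1) -> return 3  (same call as traced above)
  -> return 7
  tree_sum(k=2) -> return 7  (same call as traced above)
-> return 15

Final answer: 15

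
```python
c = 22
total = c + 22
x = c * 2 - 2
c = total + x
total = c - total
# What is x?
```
Trace:
  c=22
  c=22, total=44
  c=22, total=44, x=42
  c=86, total=44, x=42
  c=86, total=42, x=42

Final answer: 42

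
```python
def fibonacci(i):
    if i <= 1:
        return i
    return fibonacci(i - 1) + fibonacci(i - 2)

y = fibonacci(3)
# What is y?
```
Call trace:
fibonacci(i=3)
  fibonacci(i=2)
    fibonacci(i=1)
    -> return 1
    fibonacci(i=0)
    -> return 0
  -> return 1
  fibonacci(i=1)
  -> return 1
-> return 2

Final answer: 2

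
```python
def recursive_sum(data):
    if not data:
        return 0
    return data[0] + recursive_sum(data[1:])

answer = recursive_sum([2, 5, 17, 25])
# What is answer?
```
Call trace:
recursive_sum(data=[2, 5, 17, 25])
  recursive_sum(data=[5, 17, 25])
    recursive_sum(data=[17, 25])
      recursive_sum(data=[25])
        recursive_sum(data=[])
        -> return 0
      -> return 25
    -> return 42
  -> return 47
-> return 49

Final answer: 49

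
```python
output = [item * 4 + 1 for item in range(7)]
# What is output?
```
Trace:
  item=0
  item=1
  item=2
  item=3
  item=4
  item=5
  item=6
  output=[1, 5, 9, 13, 17, 21, 25]

Final answer: [1, 5, 9, 13, 17, 21, 25]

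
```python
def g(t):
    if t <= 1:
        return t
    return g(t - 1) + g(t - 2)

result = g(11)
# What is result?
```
Call trace (a repeated sub-call is expanded the first time; later identical calls just restate its return value):
g(t=11)
  g(t=10)
    g(t=9)
      g(t=8)
        g(t=7)
          g(t=6)
            g(t=5)
              g(t=4)
                g(t=3)
                  g(t=2)
                    g(t=1)
                    -> return 1
                    g(t=0)
                    -> return 0
                  -> return 1
                  g(t=1)
                  -> return 1
                -> return 2
                g(t=2) -> return 1  (same call as traced above)
              -> return 3
              g(t=3) -> return 2  (same call as traced above)
            -> return 5
            g(t=4) -> return 3  (same call as traced above)
          -> return 8
          g(t=5) -> return 5  (same call as traced above)
        -> return 13
        g(t=6) -> return 8  (same call as traced above)
      -> return 21
      g(t=7) -> return 13  (same call as traced above)
    -> return 34
    g(t=8) -> return 21  (same call as traced above)
  -> return 55
  g(t=9) -> return 34  (same call as traced above)
-> return 89

Final answer: 89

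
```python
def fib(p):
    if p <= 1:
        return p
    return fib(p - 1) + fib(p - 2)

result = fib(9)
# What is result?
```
Call trace (a repeated sub-call is expanded the first time; later identical calls just restate its return value):
fib(p=9)
  fib(p=8)
    fib(p=7)
      fib(p=6)
        fib(p=5)
          fib(p=4)
            fib(p=3)
              fib(p=2)
                fib(p=1)
                -> return 1
                fib(p=0)
                -> return 0
              -> return 1
              fib(p=1)
              -> return 1
            -> return 2
            fib(p=2) -> return 1  (same call as traced above)
          -> return 3
          fib(p=3) -> return 2  (same call as traced above)
        -> return 5
        fib(p=4) -> return 3  (same call as traced above)
      -> return 8
      fib(p=5) -> return 5  (same call as traced above)
    -> return 13
    fib(p=6) -> return 8  (same call as traced above)
  -> return 21
  fib(p=7) -> return 13  (same call as traced above)
-> return 34

Final answer: 34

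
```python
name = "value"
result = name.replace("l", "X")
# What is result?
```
Trace:
  name='value'
  name='value', result='vaXue'

Final answer: 'vaXue'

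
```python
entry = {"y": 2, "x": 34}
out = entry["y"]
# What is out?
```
Trace:
  entry={'y': 2, 'x': 34}
  entry={'y': 2, 'x': 34}, out=2

Final answer: 2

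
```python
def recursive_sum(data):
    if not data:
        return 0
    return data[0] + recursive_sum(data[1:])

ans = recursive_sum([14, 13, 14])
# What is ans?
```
Call trace:
recursive_sum(data=[14, 13, 14])
  recursive_sum(data=[13, 14])
    recursive_sum(data=[14])
      recursive_sum(data=[])
      -> return 0
    -> return 14
  -> return 27
-> return 41

Final answer: 41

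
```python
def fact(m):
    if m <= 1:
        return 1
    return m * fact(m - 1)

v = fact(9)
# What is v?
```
Call trace:
fact(m=9)
  fact(m=8)
    fact(m=7)
      fact(m=6)
        fact(m=5)
          fact(m=4)
            fact(m=3)
              fact(m=2)
                fact(m=1)
                -> return 1
              -> return 2
            -> return 6
          -> return 24
        -> return 120
      -> return 720
    -> return 5040
  -> return 40320
-> return 362880

Final answer: 362880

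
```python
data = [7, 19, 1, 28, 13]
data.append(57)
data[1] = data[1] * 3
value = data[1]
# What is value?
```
Trace:
  data=[7, 19, 1, 28, 13]
  data=[7, 19, 1, 28, 13, 57]
  data=[7, 57, 1, 28, 13, 57]
  data=[7, 57, 1, 28, 13, 57], value=57

Final answer: 57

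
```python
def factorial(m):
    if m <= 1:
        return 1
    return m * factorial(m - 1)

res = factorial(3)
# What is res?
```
Call trace:
factorial(m=3)
  factorial(m=2)
    factorial(m=1)
    -> return 1
  -> return 2
-> return 6

Final answer: 6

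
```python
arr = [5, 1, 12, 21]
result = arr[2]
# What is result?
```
Trace:
  arr=[5, 1, 12, 21]
  arr=[5, 1, 12, 21], result=12

Final answer: 12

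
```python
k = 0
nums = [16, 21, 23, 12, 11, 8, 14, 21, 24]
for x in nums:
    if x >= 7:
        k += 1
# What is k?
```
Trace:
  k=0
  k=1, x=16
  k=2, x=21
  k=3, x=23
  k=4, x=12
  k=5, x=11
  k=6, x=8
  k=7, x=14
  k=8, x=21
  k=9, x=24

Final answer: 9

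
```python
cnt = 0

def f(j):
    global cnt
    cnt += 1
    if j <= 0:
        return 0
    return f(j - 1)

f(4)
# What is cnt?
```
Call trace:
f(j=4)
  f(j=3)
    f(j=2)
      f(j=1)
        f(j=0)
        -> return 0
      -> return 0
    -> return 0
  -> return 0
-> return 0

cnt is incremented once per call. f is entered once for each j = 4, 3, 2, 1, 0 (the j <= 0 call returns without recursing), i.e. 4 + 1 calls.
cnt = 5

Final answer: 5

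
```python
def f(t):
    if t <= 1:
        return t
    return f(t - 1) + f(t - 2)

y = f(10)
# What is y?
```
Call trace (a repeated sub-call is expanded the first time; later identical calls just restate its return value):
f(t=10)
  f(t=9)
    f(t=8)
      f(t=7)
        f(t=6)
          f(t=5)
            f(t=4)
              f(t=3)
                f(t=2)
                  f(t=1)
                  -> return 1
                  f(t=0)
                  -> return 0
                -> return 1
                f(t=1)
                -> return 1
              -> return 2
              f(t=2) -> return 1  (same call as traced above)
            -> return 3
            f(t=3) -> return 2  (same call as traced above)
          -> return 5
          f(t=4) -> return 3  (same call as traced above)
        -> return 8
        f(t=5) -> return 5  (same call as traced above)
      -> return 13
      f(t=6) -> return 8  (same call as traced above)
    -> return 21
    f(t=7) -> return 13  (same call as traced above)
  -> return 34
  f(t=8) -> return 21  (same call as traced above)
-> return 55

Final answer: 55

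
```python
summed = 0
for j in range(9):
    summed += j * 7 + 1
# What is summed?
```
Trace:
  summed=0
  summed=1, j=0
  summed=9, j=1
  summed=24, j=2
  summed=46, j=3
  summed=75, j=4
  summed=111, j=5
  summed=154, j=6
  summed=204, j=7
  summed=261, j=8

Final answer: 261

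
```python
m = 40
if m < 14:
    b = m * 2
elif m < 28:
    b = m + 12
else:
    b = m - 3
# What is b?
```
Trace:
  m=40
  m=40, b=37

Final answer: 37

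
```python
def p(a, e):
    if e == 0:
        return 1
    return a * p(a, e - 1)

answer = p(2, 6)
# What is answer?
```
Call trace:
p(a=2, e=6)
  p(a=2, e=5)
    p(a=2, e=4)
      p(a=2, e=3)
        p(a=2, e=2)
          p(a=2, e=1)
            p(a=2, e=0)
            -> return 1
          -> return 2
        -> return 4
      -> return 8
    -> return 16
  -> return 32
-> return 64

Final answer: 64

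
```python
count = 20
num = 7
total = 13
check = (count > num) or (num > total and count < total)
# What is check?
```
Trace:
  count=20
  count=20, num=7
  count=20, num=7, total=13
  count=20, num=7, total=13, check=True

Final answer: True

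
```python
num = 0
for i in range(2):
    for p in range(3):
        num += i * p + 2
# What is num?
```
Trace:
  num=0
  num=2, i=0, p=0
  num=4, i=0, p=1
  num=6, i=0, p=2
  num=8, i=1, p=0
  num=11, i=1, p=1
  num=15, i=1, p=2

Final answer: 15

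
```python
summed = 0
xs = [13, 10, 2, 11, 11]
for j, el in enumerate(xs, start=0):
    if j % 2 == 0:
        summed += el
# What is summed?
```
Trace:
  summed=0
  summed=13, j=0, el=13
  summed=13, j=1, el=10
  summed=15, j=2, el=2
  summed=15, j=3, el=11
  summed=26, j=4, el=11

Final answer: 26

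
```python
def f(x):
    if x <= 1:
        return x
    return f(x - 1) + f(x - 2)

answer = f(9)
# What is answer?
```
Call trace (a repeated sub-call is expanded the first time; later identical calls just restate its return value):
f(x=9)
  f(x=8)
    f(x=7)
      f(x=6)
        f(x=5)
          f(x=4)
            f(x=3)
              f(x=2)
                f(x=1)
                -> return 1
                f(x=0)
                -> return 0
              -> return 1
              f(x=1)
              -> return 1
            -> return 2
            f(x=2) -> return 1  (same call as traced above)
          -> return 3
          f(x=3) -> return 2  (same call as traced above)
        -> return 5
        f(x=4) -> return 3  (same call as traced above)
      -> return 8
      f(x=5) -> return 5  (same call as traced above)
    -> return 13
    f(x=6) -> return 8  (same call as traced above)
  -> return 21
  f(x=7) -> return 13  (same call as traced above)
-> return 34

Final answer: 34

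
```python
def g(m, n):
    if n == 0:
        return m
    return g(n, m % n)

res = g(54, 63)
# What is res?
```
Call trace:
g(m=54, n=63)
  g(m=63, n=54)
    g(m=54, n=9)
      g(m=9, n=0)
      -> return 9
    -> return 9
  -> return 9
-> return 9

Final answer: 9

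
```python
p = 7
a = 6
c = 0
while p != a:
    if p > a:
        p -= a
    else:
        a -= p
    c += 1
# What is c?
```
Trace:
  p=7
  p=7, a=6
  p=7, a=6, c=0
  p=1, a=6, c=1
  p=1, a=5, c=2
  p=1, a=4, c=3
  p=1, a=3, c=4
  p=1, a=2, c=5
  p=1, a=1, c=6

Final answer: 6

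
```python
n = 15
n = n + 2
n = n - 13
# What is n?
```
Trace:
  n=15
  n=17
  n=4

Final answer: 4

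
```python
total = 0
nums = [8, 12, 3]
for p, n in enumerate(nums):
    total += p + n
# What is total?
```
Trace:
  total=0
  total=8, p=0, n=8
  total=21, p=1, n=12
  total=26, p=2, n=3

Final answer: 26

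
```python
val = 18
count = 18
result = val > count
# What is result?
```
Trace:
  val=18
  val=18, count=18
  val=18, count=18, result=False

Final answer: False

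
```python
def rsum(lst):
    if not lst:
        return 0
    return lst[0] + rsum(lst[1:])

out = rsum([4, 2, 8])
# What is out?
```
Call trace:
rsum(lst=[4, 2, 8])
  rsum(lst=[2, 8])
    rsum(lst=[8])
      rsum(lst=[])
      -> return 0
    -> return 8
  -> return 10
-> return 14

Final answer: 14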